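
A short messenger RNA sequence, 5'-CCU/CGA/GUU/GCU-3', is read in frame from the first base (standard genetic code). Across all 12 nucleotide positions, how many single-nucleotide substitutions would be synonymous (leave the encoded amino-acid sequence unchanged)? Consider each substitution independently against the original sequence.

Codon 1 (CCU, Pro): 3 synonymous substitutions.
Codon 2 (CGA, Arg): 4 synonymous substitutions.
Codon 3 (GUU, Val): 3 synonymous substitutions.
Codon 4 (GCU, Ala): 3 synonymous substitutions.
Total: 3 + 4 + 3 + 3 = 13.

13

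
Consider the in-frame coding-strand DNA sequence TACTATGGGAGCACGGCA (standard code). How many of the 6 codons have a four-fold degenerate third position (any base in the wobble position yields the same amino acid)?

Codon 1 TAC (Tyr): third position 2-fold.
Codon 2 TAT (Tyr): third position 2-fold.
Codon 3 GGG (Gly): third position 4-fold.
Codon 4 AGC (Ser): third position 2-fold.
Codon 5 ACG (Thr): third position 4-fold.
Codon 6 GCA (Ala): third position 4-fold.
Four-fold degenerate third positions: 3.

3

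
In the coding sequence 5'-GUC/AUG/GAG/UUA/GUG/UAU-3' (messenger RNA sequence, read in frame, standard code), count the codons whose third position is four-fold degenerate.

2

Codon 1 GUC (Val): third position 4-fold.
Codon 2 AUG (Met): third position 1-fold.
Codon 3 GAG (Glu): third position 2-fold.
Codon 4 UUA (Leu): third position 2-fold.
Codon 5 GUG (Val): third position 4-fold.
Codon 6 UAU (Tyr): third position 2-fold.
Four-fold degenerate third positions: 2.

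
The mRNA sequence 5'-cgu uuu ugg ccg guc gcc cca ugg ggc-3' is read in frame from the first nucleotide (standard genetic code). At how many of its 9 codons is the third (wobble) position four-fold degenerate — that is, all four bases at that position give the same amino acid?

Codon 1 CGU (Arg): third position 4-fold.
Codon 2 UUU (Phe): third position 2-fold.
Codon 3 UGG (Trp): third position 1-fold.
Codon 4 CCG (Pro): third position 4-fold.
Codon 5 GUC (Val): third position 4-fold.
Codon 6 GCC (Ala): third position 4-fold.
Codon 7 CCA (Pro): third position 4-fold.
Codon 8 UGG (Trp): third position 1-fold.
Codon 9 GGC (Gly): third position 4-fold.
Four-fold degenerate third positions: 6.

6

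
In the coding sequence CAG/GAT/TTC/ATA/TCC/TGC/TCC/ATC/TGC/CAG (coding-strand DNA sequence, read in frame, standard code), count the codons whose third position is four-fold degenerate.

2

Codon 1 CAG (Gln): third position 2-fold.
Codon 2 GAT (Asp): third position 2-fold.
Codon 3 TTC (Phe): third position 2-fold.
Codon 4 ATA (Ile): third position 3-fold.
Codon 5 TCC (Ser): third position 4-fold.
Codon 6 TGC (Cys): third position 2-fold.
Codon 7 TCC (Ser): third position 4-fold.
Codon 8 ATC (Ile): third position 3-fold.
Codon 9 TGC (Cys): third position 2-fold.
Codon 10 CAG (Gln): third position 2-fold.
Four-fold degenerate third positions: 2.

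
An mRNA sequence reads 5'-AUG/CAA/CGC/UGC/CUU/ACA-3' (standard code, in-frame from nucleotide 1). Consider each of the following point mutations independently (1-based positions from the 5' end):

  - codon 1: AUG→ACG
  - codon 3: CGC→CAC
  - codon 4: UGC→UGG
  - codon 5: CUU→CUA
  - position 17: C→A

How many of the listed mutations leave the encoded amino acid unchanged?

Codon 1: AUG (Met) → ACG (Thr) — missense.
Codon 3: CGC (Arg) → CAC (His) — missense.
Codon 4: UGC (Cys) → UGG (Trp) — missense.
Codon 5: CUU (Leu) → CUA (Leu) — synonymous.
Codon 6: ACA (Thr) → AAA (Lys) — missense.
Synonymous: 1 of 5.

1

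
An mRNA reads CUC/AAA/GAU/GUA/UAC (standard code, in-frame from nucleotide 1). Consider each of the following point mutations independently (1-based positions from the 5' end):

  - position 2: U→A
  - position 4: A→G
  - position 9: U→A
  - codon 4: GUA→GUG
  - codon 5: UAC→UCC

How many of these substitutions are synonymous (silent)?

Codon 1: CUC (Leu) → CAC (His) — missense.
Codon 2: AAA (Lys) → GAA (Glu) — missense.
Codon 3: GAU (Asp) → GAA (Glu) — missense.
Codon 4: GUA (Val) → GUG (Val) — synonymous.
Codon 5: UAC (Tyr) → UCC (Ser) — missense.
Synonymous: 1 of 5.

1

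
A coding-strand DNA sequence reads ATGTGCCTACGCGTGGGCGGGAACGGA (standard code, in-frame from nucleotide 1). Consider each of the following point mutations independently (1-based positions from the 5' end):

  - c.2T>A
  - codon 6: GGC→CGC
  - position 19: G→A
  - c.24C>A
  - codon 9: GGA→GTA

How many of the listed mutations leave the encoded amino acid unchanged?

Codon 1: ATG (Met) → AAG (Lys) — missense.
Codon 6: GGC (Gly) → CGC (Arg) — missense.
Codon 7: GGG (Gly) → AGG (Arg) — missense.
Codon 8: AAC (Asn) → AAA (Lys) — missense.
Codon 9: GGA (Gly) → GTA (Val) — missense.
Synonymous: 0 of 5.

0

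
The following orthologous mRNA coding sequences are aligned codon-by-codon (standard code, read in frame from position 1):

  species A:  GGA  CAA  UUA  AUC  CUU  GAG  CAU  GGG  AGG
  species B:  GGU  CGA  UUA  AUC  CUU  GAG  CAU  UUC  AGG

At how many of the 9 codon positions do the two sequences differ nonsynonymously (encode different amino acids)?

2

Codon 1: GGA Gly / GGU Gly — synonymous.
Codon 2: CAA Gln / CGA Arg — nonsynonymous.
Codon 3: UUA Leu / UUA Leu — identical.
Codon 4: AUC Ile / AUC Ile — identical.
Codon 5: CUU Leu / CUU Leu — identical.
Codon 6: GAG Glu / GAG Glu — identical.
Codon 7: CAU His / CAU His — identical.
Codon 8: GGG Gly / UUC Phe — nonsynonymous.
Codon 9: AGG Arg / AGG Arg — identical.
Nonsynonymous differences: 2.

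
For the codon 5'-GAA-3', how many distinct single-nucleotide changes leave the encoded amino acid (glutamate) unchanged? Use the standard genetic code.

1

Position 1: none → 0 synonymous.
Position 2: none → 0 synonymous.
Position 3: GAG → 1 synonymous.
Total: 0 + 0 + 1 = 1.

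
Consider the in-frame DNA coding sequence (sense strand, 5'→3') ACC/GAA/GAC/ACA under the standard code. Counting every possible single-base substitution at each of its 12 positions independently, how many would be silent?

Codon 1 (ACC, Thr): 3 synonymous substitutions.
Codon 2 (GAA, Glu): 1 synonymous substitution.
Codon 3 (GAC, Asp): 1 synonymous substitution.
Codon 4 (ACA, Thr): 3 synonymous substitutions.
Total: 3 + 1 + 1 + 3 = 8.

8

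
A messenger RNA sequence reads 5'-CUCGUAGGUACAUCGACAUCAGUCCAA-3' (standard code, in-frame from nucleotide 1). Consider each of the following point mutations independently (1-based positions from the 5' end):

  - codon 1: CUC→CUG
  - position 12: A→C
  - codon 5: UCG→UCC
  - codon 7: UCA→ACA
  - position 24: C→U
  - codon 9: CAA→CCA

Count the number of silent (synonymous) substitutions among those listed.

Codon 1: CUC (Leu) → CUG (Leu) — synonymous.
Codon 4: ACA (Thr) → ACC (Thr) — synonymous.
Codon 5: UCG (Ser) → UCC (Ser) — synonymous.
Codon 7: UCA (Ser) → ACA (Thr) — missense.
Codon 8: GUC (Val) → GUU (Val) — synonymous.
Codon 9: CAA (Gln) → CCA (Pro) — missense.
Synonymous: 4 of 6.

4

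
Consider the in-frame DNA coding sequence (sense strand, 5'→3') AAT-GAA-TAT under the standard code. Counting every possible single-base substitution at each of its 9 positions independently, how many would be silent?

3

Codon 1 (AAT, Asn): 1 synonymous substitution.
Codon 2 (GAA, Glu): 1 synonymous substitution.
Codon 3 (TAT, Tyr): 1 synonymous substitution.
Total: 1 + 1 + 1 = 3.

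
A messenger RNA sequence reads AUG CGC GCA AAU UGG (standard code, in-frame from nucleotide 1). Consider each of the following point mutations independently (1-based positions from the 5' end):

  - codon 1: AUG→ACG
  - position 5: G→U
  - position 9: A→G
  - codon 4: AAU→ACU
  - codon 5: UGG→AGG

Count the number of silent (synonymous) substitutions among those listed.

Codon 1: AUG (Met) → ACG (Thr) — missense.
Codon 2: CGC (Arg) → CUC (Leu) — missense.
Codon 3: GCA (Ala) → GCG (Ala) — synonymous.
Codon 4: AAU (Asn) → ACU (Thr) — missense.
Codon 5: UGG (Trp) → AGG (Arg) — missense.
Synonymous: 1 of 5.

1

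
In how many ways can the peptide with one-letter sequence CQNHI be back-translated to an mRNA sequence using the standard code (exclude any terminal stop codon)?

48

Cys: 2 codons.
Gln: 2 codons.
Asn: 2 codons.
His: 2 codons.
Ile: 3 codons.
2 × 2 × 2 × 2 × 3 = 48.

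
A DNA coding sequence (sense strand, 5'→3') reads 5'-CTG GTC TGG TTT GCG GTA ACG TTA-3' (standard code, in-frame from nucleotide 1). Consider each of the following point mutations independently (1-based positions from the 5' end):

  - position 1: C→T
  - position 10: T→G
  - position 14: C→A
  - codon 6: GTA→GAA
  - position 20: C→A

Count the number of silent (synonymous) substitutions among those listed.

1

Codon 1: CTG (Leu) → TTG (Leu) — synonymous.
Codon 4: TTT (Phe) → GTT (Val) — missense.
Codon 5: GCG (Ala) → GAG (Glu) — missense.
Codon 6: GTA (Val) → GAA (Glu) — missense.
Codon 7: ACG (Thr) → AAG (Lys) — missense.
Synonymous: 1 of 5.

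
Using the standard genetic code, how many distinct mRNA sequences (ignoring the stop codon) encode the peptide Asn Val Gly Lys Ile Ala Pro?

Asn: 2 codons.
Val: 4 codons.
Gly: 4 codons.
Lys: 2 codons.
Ile: 3 codons.
Ala: 4 codons.
Pro: 4 codons.
2 × 4 × 4 × 2 × 3 × 4 × 4 = 3072.

3072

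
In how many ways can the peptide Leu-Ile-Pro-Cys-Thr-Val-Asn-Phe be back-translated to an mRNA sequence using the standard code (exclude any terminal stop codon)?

Leu: 6 codons.
Ile: 3 codons.
Pro: 4 codons.
Cys: 2 codons.
Thr: 4 codons.
Val: 4 codons.
Asn: 2 codons.
Phe: 2 codons.
6 × 3 × 4 × 2 × 4 × 4 × 2 × 2 = 9216.

9216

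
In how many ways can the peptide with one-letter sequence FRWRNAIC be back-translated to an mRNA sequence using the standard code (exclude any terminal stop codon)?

Phe: 2 codons.
Arg: 6 codons.
Trp: 1 codon.
Arg: 6 codons.
Asn: 2 codons.
Ala: 4 codons.
Ile: 3 codons.
Cys: 2 codons.
2 × 6 × 1 × 6 × 2 × 4 × 3 × 2 = 3456.

3456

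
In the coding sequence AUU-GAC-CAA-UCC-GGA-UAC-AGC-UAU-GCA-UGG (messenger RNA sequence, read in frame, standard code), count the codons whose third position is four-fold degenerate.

3

Codon 1 AUU (Ile): third position 3-fold.
Codon 2 GAC (Asp): third position 2-fold.
Codon 3 CAA (Gln): third position 2-fold.
Codon 4 UCC (Ser): third position 4-fold.
Codon 5 GGA (Gly): third position 4-fold.
Codon 6 UAC (Tyr): third position 2-fold.
Codon 7 AGC (Ser): third position 2-fold.
Codon 8 UAU (Tyr): third position 2-fold.
Codon 9 GCA (Ala): third position 4-fold.
Codon 10 UGG (Trp): third position 1-fold.
Four-fold degenerate third positions: 3.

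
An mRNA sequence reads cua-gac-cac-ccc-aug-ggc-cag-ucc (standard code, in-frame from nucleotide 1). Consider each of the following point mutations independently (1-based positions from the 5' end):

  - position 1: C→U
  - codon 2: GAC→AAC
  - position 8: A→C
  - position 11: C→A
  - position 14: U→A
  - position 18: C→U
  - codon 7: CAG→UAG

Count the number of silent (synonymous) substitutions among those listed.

2

Codon 1: CUA (Leu) → UUA (Leu) — synonymous.
Codon 2: GAC (Asp) → AAC (Asn) — missense.
Codon 3: CAC (His) → CCC (Pro) — missense.
Codon 4: CCC (Pro) → CAC (His) — missense.
Codon 5: AUG (Met) → AAG (Lys) — missense.
Codon 6: GGC (Gly) → GGU (Gly) — synonymous.
Codon 7: CAG (Gln) → UAG (Stop) — nonsense.
Synonymous: 2 of 7.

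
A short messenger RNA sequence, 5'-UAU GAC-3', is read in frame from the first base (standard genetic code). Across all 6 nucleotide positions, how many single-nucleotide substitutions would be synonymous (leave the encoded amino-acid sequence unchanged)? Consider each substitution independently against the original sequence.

2

Codon 1 (UAU, Tyr): 1 synonymous substitution.
Codon 2 (GAC, Asp): 1 synonymous substitution.
Total: 1 + 1 = 2.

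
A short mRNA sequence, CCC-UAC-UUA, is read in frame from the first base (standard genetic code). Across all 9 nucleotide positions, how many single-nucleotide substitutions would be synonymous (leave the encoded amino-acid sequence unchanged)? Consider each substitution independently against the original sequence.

Codon 1 (CCC, Pro): 3 synonymous substitutions.
Codon 2 (UAC, Tyr): 1 synonymous substitution.
Codon 3 (UUA, Leu): 2 synonymous substitutions.
Total: 3 + 1 + 2 = 6.

6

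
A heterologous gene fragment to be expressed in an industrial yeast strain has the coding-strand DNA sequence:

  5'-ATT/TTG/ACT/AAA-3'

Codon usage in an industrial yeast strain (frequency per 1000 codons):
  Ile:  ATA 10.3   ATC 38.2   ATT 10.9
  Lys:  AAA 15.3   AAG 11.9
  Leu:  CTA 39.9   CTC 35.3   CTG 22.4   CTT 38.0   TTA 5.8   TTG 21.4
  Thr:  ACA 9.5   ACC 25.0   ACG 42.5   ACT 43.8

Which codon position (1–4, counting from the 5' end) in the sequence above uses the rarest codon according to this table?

Codon 1 ATT (Ile): 10.9 per 1000.
Codon 2 TTG (Leu): 21.4 per 1000.
Codon 3 ACT (Thr): 43.8 per 1000.
Codon 4 AAA (Lys): 15.3 per 1000.
Lowest frequency is 10.9 at codon 1.

1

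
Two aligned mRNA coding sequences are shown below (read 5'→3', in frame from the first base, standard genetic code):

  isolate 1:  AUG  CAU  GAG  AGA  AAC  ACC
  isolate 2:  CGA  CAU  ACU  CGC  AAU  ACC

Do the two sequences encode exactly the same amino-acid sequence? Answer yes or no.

Codon 1: AUG Met / CGA Arg — nonsynonymous.
Codon 2: CAU His / CAU His — identical.
Codon 3: GAG Glu / ACU Thr — nonsynonymous.
Codon 4: AGA Arg / CGC Arg — synonymous.
Codon 5: AAC Asn / AAU Asn — synonymous.
Codon 6: ACC Thr / ACC Thr — identical.
Nonsynonymous differences: 2 → different protein.

no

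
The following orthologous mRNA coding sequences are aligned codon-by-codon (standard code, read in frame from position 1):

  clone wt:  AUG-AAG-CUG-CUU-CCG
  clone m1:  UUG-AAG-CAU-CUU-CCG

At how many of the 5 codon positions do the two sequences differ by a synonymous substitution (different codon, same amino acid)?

0

Codon 1: AUG Met / UUG Leu — nonsynonymous.
Codon 2: AAG Lys / AAG Lys — identical.
Codon 3: CUG Leu / CAU His — nonsynonymous.
Codon 4: CUU Leu / CUU Leu — identical.
Codon 5: CCG Pro / CCG Pro — identical.
Synonymous differences: 0.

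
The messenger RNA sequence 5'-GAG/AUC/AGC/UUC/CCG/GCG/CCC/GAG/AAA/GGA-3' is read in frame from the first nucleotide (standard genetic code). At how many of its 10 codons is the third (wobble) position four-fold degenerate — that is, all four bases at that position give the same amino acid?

4

Codon 1 GAG (Glu): third position 2-fold.
Codon 2 AUC (Ile): third position 3-fold.
Codon 3 AGC (Ser): third position 2-fold.
Codon 4 UUC (Phe): third position 2-fold.
Codon 5 CCG (Pro): third position 4-fold.
Codon 6 GCG (Ala): third position 4-fold.
Codon 7 CCC (Pro): third position 4-fold.
Codon 8 GAG (Glu): third position 2-fold.
Codon 9 AAA (Lys): third position 2-fold.
Codon 10 GGA (Gly): third position 4-fold.
Four-fold degenerate third positions: 4.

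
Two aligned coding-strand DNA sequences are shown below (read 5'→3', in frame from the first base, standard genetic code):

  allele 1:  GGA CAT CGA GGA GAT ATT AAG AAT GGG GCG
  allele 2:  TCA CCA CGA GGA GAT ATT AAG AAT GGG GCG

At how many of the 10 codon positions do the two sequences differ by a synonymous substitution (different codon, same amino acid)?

Codon 1: GGA Gly / TCA Ser — nonsynonymous.
Codon 2: CAT His / CCA Pro — nonsynonymous.
Codon 3: CGA Arg / CGA Arg — identical.
Codon 4: GGA Gly / GGA Gly — identical.
Codon 5: GAT Asp / GAT Asp — identical.
Codon 6: ATT Ile / ATT Ile — identical.
Codon 7: AAG Lys / AAG Lys — identical.
Codon 8: AAT Asn / AAT Asn — identical.
Codon 9: GGG Gly / GGG Gly — identical.
Codon 10: GCG Ala / GCG Ala — identical.
Synonymous differences: 0.

0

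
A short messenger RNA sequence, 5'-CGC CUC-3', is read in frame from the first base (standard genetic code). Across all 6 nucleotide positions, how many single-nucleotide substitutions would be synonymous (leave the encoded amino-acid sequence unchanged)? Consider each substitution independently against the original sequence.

6

Codon 1 (CGC, Arg): 3 synonymous substitutions.
Codon 2 (CUC, Leu): 3 synonymous substitutions.
Total: 3 + 3 = 6.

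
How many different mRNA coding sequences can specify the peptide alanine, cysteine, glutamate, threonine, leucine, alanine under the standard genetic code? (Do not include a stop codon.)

Ala: 4 codons.
Cys: 2 codons.
Glu: 2 codons.
Thr: 4 codons.
Leu: 6 codons.
Ala: 4 codons.
4 × 2 × 2 × 4 × 6 × 4 = 1536.

1536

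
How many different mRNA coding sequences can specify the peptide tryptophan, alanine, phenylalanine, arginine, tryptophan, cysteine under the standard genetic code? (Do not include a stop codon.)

Trp: 1 codon.
Ala: 4 codons.
Phe: 2 codons.
Arg: 6 codons.
Trp: 1 codon.
Cys: 2 codons.
1 × 4 × 2 × 6 × 1 × 2 = 96.

96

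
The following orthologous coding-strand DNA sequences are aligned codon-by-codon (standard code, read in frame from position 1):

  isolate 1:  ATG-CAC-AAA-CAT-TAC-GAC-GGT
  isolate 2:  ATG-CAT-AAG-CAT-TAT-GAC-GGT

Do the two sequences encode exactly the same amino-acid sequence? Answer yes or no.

yes

Codon 1: ATG Met / ATG Met — identical.
Codon 2: CAC His / CAT His — synonymous.
Codon 3: AAA Lys / AAG Lys — synonymous.
Codon 4: CAT His / CAT His — identical.
Codon 5: TAC Tyr / TAT Tyr — synonymous.
Codon 6: GAC Asp / GAC Asp — identical.
Codon 7: GGT Gly / GGT Gly — identical.
Nonsynonymous differences: 0 → same protein.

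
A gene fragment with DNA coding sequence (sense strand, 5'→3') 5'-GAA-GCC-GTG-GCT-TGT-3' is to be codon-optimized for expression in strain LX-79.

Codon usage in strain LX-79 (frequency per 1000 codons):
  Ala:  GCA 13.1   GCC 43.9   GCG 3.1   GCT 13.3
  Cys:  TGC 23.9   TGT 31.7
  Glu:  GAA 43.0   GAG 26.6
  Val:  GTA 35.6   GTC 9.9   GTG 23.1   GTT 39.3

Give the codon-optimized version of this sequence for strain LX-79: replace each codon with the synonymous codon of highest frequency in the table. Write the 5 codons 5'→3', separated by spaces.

Codon 1 (Glu): best is GAA at 43.0.
Codon 2 (Ala): best is GCC at 43.9.
Codon 3 (Val): best is GTT at 39.3.
Codon 4 (Ala): best is GCC at 43.9.
Codon 5 (Cys): best is TGT at 31.7.

GAA GCC GTT GCC TGT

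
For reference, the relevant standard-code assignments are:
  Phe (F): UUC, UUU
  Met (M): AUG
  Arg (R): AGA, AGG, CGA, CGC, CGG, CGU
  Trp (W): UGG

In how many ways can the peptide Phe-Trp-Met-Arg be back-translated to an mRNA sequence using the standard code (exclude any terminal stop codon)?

Phe: 2 codons.
Trp: 1 codon.
Met: 1 codon.
Arg: 6 codons.
2 × 1 × 1 × 6 = 12.

12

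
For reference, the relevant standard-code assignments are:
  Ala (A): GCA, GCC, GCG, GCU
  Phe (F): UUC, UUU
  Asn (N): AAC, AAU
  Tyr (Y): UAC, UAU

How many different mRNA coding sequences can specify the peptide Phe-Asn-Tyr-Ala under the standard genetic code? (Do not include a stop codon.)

32

Phe: 2 codons.
Asn: 2 codons.
Tyr: 2 codons.
Ala: 4 codons.
2 × 2 × 2 × 4 = 32.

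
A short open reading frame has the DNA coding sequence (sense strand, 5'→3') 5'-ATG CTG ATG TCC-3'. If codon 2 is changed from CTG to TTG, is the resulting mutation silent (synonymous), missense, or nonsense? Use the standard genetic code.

Position 4 falls in codon 2: CTG → Leu.
After the substitution the codon is TTG → Leu.
Both encode Leu, so the change is synonymous.

silent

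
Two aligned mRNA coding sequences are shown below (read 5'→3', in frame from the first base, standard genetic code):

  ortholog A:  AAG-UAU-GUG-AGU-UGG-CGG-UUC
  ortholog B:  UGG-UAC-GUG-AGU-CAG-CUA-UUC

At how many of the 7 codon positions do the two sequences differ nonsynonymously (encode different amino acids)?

Codon 1: AAG Lys / UGG Trp — nonsynonymous.
Codon 2: UAU Tyr / UAC Tyr — synonymous.
Codon 3: GUG Val / GUG Val — identical.
Codon 4: AGU Ser / AGU Ser — identical.
Codon 5: UGG Trp / CAG Gln — nonsynonymous.
Codon 6: CGG Arg / CUA Leu — nonsynonymous.
Codon 7: UUC Phe / UUC Phe — identical.
Nonsynonymous differences: 3.

3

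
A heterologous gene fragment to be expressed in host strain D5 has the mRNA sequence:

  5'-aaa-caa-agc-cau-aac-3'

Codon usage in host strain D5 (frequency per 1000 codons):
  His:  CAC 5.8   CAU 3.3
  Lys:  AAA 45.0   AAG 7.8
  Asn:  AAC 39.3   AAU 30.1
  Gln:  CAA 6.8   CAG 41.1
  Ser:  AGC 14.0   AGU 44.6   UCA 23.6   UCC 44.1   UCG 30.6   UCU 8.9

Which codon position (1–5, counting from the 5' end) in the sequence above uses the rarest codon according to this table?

4

Codon 1 AAA (Lys): 45.0 per 1000.
Codon 2 CAA (Gln): 6.8 per 1000.
Codon 3 AGC (Ser): 14.0 per 1000.
Codon 4 CAU (His): 3.3 per 1000.
Codon 5 AAC (Asn): 39.3 per 1000.
Lowest frequency is 3.3 at codon 4.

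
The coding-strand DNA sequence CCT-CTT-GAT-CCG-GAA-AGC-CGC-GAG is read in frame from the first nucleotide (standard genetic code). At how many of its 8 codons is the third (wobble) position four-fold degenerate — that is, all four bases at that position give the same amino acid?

4

Codon 1 CCT (Pro): third position 4-fold.
Codon 2 CTT (Leu): third position 4-fold.
Codon 3 GAT (Asp): third position 2-fold.
Codon 4 CCG (Pro): third position 4-fold.
Codon 5 GAA (Glu): third position 2-fold.
Codon 6 AGC (Ser): third position 2-fold.
Codon 7 CGC (Arg): third position 4-fold.
Codon 8 GAG (Glu): third position 2-fold.
Four-fold degenerate third positions: 4.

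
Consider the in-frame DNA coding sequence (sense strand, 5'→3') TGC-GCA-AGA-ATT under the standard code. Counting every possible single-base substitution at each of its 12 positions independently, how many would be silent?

Codon 1 (TGC, Cys): 1 synonymous substitution.
Codon 2 (GCA, Ala): 3 synonymous substitutions.
Codon 3 (AGA, Arg): 2 synonymous substitutions.
Codon 4 (ATT, Ile): 2 synonymous substitutions.
Total: 1 + 3 + 2 + 2 = 8.

8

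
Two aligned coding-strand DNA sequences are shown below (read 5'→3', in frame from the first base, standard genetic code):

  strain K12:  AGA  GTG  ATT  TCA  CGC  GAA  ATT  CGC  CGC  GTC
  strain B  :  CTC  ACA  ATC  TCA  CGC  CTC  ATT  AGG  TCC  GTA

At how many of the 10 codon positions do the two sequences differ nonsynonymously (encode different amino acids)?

Codon 1: AGA Arg / CTC Leu — nonsynonymous.
Codon 2: GTG Val / ACA Thr — nonsynonymous.
Codon 3: ATT Ile / ATC Ile — synonymous.
Codon 4: TCA Ser / TCA Ser — identical.
Codon 5: CGC Arg / CGC Arg — identical.
Codon 6: GAA Glu / CTC Leu — nonsynonymous.
Codon 7: ATT Ile / ATT Ile — identical.
Codon 8: CGC Arg / AGG Arg — synonymous.
Codon 9: CGC Arg / TCC Ser — nonsynonymous.
Codon 10: GTC Val / GTA Val — synonymous.
Nonsynonymous differences: 4.

4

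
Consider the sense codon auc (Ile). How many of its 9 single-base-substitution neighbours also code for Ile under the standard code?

Position 1: none → 0 synonymous.
Position 2: none → 0 synonymous.
Position 3: AUU, AUA → 2 synonymous.
Total: 0 + 0 + 2 = 2.

2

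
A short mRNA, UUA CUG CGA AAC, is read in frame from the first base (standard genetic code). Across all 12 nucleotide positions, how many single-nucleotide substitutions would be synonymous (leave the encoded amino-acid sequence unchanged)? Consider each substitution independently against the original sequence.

11

Codon 1 (UUA, Leu): 2 synonymous substitutions.
Codon 2 (CUG, Leu): 4 synonymous substitutions.
Codon 3 (CGA, Arg): 4 synonymous substitutions.
Codon 4 (AAC, Asn): 1 synonymous substitution.
Total: 2 + 4 + 4 + 1 = 11.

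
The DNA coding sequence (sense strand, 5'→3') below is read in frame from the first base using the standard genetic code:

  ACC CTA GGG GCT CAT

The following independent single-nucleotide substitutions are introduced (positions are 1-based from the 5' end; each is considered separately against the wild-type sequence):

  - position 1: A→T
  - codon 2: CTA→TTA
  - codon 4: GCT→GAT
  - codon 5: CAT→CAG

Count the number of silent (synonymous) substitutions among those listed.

1

Codon 1: ACC (Thr) → TCC (Ser) — missense.
Codon 2: CTA (Leu) → TTA (Leu) — synonymous.
Codon 4: GCT (Ala) → GAT (Asp) — missense.
Codon 5: CAT (His) → CAG (Gln) — missense.
Synonymous: 1 of 4.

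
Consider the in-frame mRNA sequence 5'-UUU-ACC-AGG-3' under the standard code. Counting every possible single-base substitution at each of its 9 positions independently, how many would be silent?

Codon 1 (UUU, Phe): 1 synonymous substitution.
Codon 2 (ACC, Thr): 3 synonymous substitutions.
Codon 3 (AGG, Arg): 2 synonymous substitutions.
Total: 1 + 3 + 2 = 6.

6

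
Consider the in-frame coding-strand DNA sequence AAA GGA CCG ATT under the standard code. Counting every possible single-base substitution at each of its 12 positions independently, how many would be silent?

9

Codon 1 (AAA, Lys): 1 synonymous substitution.
Codon 2 (GGA, Gly): 3 synonymous substitutions.
Codon 3 (CCG, Pro): 3 synonymous substitutions.
Codon 4 (ATT, Ile): 2 synonymous substitutions.
Total: 1 + 3 + 3 + 2 = 9.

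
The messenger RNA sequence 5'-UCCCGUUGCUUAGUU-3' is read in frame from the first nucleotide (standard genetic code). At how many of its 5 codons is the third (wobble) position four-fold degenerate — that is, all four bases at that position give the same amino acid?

Codon 1 UCC (Ser): third position 4-fold.
Codon 2 CGU (Arg): third position 4-fold.
Codon 3 UGC (Cys): third position 2-fold.
Codon 4 UUA (Leu): third position 2-fold.
Codon 5 GUU (Val): third position 4-fold.
Four-fold degenerate third positions: 3.

3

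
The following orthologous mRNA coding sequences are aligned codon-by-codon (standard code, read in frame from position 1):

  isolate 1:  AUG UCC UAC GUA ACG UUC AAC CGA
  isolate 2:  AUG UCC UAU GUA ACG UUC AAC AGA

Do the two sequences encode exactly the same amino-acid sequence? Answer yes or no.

Codon 1: AUG Met / AUG Met — identical.
Codon 2: UCC Ser / UCC Ser — identical.
Codon 3: UAC Tyr / UAU Tyr — synonymous.
Codon 4: GUA Val / GUA Val — identical.
Codon 5: ACG Thr / ACG Thr — identical.
Codon 6: UUC Phe / UUC Phe — identical.
Codon 7: AAC Asn / AAC Asn — identical.
Codon 8: CGA Arg / AGA Arg — synonymous.
Nonsynonymous differences: 0 → same protein.

yes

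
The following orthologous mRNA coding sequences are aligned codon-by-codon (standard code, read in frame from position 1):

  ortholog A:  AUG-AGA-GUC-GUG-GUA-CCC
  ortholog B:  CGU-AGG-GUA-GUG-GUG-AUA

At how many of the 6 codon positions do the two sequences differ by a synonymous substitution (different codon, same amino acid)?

3

Codon 1: AUG Met / CGU Arg — nonsynonymous.
Codon 2: AGA Arg / AGG Arg — synonymous.
Codon 3: GUC Val / GUA Val — synonymous.
Codon 4: GUG Val / GUG Val — identical.
Codon 5: GUA Val / GUG Val — synonymous.
Codon 6: CCC Pro / AUA Ile — nonsynonymous.
Synonymous differences: 3.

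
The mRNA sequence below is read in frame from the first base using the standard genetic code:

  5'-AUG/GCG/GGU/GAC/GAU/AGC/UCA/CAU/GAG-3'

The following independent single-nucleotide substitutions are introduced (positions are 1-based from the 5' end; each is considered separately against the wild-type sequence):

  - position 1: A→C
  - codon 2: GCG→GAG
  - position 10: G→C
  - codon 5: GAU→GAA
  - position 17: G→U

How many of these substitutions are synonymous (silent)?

Codon 1: AUG (Met) → CUG (Leu) — missense.
Codon 2: GCG (Ala) → GAG (Glu) — missense.
Codon 4: GAC (Asp) → CAC (His) — missense.
Codon 5: GAU (Asp) → GAA (Glu) — missense.
Codon 6: AGC (Ser) → AUC (Ile) — missense.
Synonymous: 0 of 5.

0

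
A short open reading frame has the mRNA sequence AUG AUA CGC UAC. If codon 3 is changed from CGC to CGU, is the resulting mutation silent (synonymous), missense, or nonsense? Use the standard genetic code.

Position 9 falls in codon 3: CGC → Arg.
After the substitution the codon is CGU → Arg.
Both encode Arg, so the change is synonymous.

silent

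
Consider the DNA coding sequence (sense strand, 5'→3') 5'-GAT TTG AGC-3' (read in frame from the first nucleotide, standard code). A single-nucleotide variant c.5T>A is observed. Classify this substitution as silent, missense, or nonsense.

nonsense

Position 5 falls in codon 2: TTG → Leu.
After the substitution the codon is TAG → Stop.
The new codon is a stop codon, so this is a nonsense mutation.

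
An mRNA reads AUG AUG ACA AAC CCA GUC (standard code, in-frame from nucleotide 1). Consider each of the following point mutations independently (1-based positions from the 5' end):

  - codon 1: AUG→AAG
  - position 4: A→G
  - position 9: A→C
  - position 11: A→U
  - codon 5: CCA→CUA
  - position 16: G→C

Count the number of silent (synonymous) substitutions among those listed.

1

Codon 1: AUG (Met) → AAG (Lys) — missense.
Codon 2: AUG (Met) → GUG (Val) — missense.
Codon 3: ACA (Thr) → ACC (Thr) — synonymous.
Codon 4: AAC (Asn) → AUC (Ile) — missense.
Codon 5: CCA (Pro) → CUA (Leu) — missense.
Codon 6: GUC (Val) → CUC (Leu) — missense.
Synonymous: 1 of 6.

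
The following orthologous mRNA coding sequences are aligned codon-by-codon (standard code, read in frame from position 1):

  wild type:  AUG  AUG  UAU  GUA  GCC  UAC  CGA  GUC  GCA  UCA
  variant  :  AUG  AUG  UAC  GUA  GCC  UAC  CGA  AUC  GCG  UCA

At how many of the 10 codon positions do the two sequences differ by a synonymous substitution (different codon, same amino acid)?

Codon 1: AUG Met / AUG Met — identical.
Codon 2: AUG Met / AUG Met — identical.
Codon 3: UAU Tyr / UAC Tyr — synonymous.
Codon 4: GUA Val / GUA Val — identical.
Codon 5: GCC Ala / GCC Ala — identical.
Codon 6: UAC Tyr / UAC Tyr — identical.
Codon 7: CGA Arg / CGA Arg — identical.
Codon 8: GUC Val / AUC Ile — nonsynonymous.
Codon 9: GCA Ala / GCG Ala — synonymous.
Codon 10: UCA Ser / UCA Ser — identical.
Synonymous differences: 2.

2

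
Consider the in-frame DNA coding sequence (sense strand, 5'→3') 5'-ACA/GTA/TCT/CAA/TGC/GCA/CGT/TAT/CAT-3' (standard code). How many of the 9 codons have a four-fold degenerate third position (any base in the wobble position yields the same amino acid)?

5

Codon 1 ACA (Thr): third position 4-fold.
Codon 2 GTA (Val): third position 4-fold.
Codon 3 TCT (Ser): third position 4-fold.
Codon 4 CAA (Gln): third position 2-fold.
Codon 5 TGC (Cys): third position 2-fold.
Codon 6 GCA (Ala): third position 4-fold.
Codon 7 CGT (Arg): third position 4-fold.
Codon 8 TAT (Tyr): third position 2-fold.
Codon 9 CAT (His): third position 2-fold.
Four-fold degenerate third positions: 5.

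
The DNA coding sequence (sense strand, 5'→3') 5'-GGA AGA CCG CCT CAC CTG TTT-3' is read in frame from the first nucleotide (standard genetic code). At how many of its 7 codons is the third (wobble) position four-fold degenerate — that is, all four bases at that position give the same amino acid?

Codon 1 GGA (Gly): third position 4-fold.
Codon 2 AGA (Arg): third position 2-fold.
Codon 3 CCG (Pro): third position 4-fold.
Codon 4 CCT (Pro): third position 4-fold.
Codon 5 CAC (His): third position 2-fold.
Codon 6 CTG (Leu): third position 4-fold.
Codon 7 TTT (Phe): third position 2-fold.
Four-fold degenerate third positions: 4.

4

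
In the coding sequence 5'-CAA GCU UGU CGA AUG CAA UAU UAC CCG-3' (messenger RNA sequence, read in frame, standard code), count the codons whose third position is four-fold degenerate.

3

Codon 1 CAA (Gln): third position 2-fold.
Codon 2 GCU (Ala): third position 4-fold.
Codon 3 UGU (Cys): third position 2-fold.
Codon 4 CGA (Arg): third position 4-fold.
Codon 5 AUG (Met): third position 1-fold.
Codon 6 CAA (Gln): third position 2-fold.
Codon 7 UAU (Tyr): third position 2-fold.
Codon 8 UAC (Tyr): third position 2-fold.
Codon 9 CCG (Pro): third position 4-fold.
Four-fold degenerate third positions: 3.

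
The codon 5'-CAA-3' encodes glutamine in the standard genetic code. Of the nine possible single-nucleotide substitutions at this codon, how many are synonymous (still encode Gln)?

Position 1: none → 0 synonymous.
Position 2: none → 0 synonymous.
Position 3: CAG → 1 synonymous.
Total: 0 + 0 + 1 = 1.

1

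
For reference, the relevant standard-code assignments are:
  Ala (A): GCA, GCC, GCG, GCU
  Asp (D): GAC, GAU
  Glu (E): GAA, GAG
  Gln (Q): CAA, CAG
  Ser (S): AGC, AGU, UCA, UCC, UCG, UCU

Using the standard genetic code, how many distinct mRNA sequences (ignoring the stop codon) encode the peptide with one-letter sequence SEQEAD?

Ser: 6 codons.
Glu: 2 codons.
Gln: 2 codons.
Glu: 2 codons.
Ala: 4 codons.
Asp: 2 codons.
6 × 2 × 2 × 2 × 4 × 2 = 384.

384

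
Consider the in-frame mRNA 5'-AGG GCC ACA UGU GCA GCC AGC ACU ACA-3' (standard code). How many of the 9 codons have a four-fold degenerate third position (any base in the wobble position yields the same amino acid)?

Codon 1 AGG (Arg): third position 2-fold.
Codon 2 GCC (Ala): third position 4-fold.
Codon 3 ACA (Thr): third position 4-fold.
Codon 4 UGU (Cys): third position 2-fold.
Codon 5 GCA (Ala): third position 4-fold.
Codon 6 GCC (Ala): third position 4-fold.
Codon 7 AGC (Ser): third position 2-fold.
Codon 8 ACU (Thr): third position 4-fold.
Codon 9 ACA (Thr): third position 4-fold.
Four-fold degenerate third positions: 6.

6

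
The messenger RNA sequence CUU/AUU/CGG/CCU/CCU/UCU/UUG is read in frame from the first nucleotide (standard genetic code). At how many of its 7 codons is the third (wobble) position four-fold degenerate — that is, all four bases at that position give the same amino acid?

5

Codon 1 CUU (Leu): third position 4-fold.
Codon 2 AUU (Ile): third position 3-fold.
Codon 3 CGG (Arg): third position 4-fold.
Codon 4 CCU (Pro): third position 4-fold.
Codon 5 CCU (Pro): third position 4-fold.
Codon 6 UCU (Ser): third position 4-fold.
Codon 7 UUG (Leu): third position 2-fold.
Four-fold degenerate third positions: 5.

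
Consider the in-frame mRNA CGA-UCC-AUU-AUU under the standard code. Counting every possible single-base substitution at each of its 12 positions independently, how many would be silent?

Codon 1 (CGA, Arg): 4 synonymous substitutions.
Codon 2 (UCC, Ser): 3 synonymous substitutions.
Codon 3 (AUU, Ile): 2 synonymous substitutions.
Codon 4 (AUU, Ile): 2 synonymous substitutions.
Total: 4 + 3 + 2 + 2 = 11.

11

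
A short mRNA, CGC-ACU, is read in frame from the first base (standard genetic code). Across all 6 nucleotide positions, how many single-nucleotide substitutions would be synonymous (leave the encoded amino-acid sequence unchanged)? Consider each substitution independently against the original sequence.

Codon 1 (CGC, Arg): 3 synonymous substitutions.
Codon 2 (ACU, Thr): 3 synonymous substitutions.
Total: 3 + 3 = 6.

6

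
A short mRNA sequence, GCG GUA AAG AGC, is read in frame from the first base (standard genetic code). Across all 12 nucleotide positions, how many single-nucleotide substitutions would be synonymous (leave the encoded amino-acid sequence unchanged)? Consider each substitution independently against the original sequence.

8

Codon 1 (GCG, Ala): 3 synonymous substitutions.
Codon 2 (GUA, Val): 3 synonymous substitutions.
Codon 3 (AAG, Lys): 1 synonymous substitution.
Codon 4 (AGC, Ser): 1 synonymous substitution.
Total: 3 + 3 + 1 + 1 = 8.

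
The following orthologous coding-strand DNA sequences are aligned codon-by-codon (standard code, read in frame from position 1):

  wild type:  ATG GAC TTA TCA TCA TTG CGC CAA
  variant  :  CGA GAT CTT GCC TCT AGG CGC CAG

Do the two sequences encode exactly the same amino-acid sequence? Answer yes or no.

Codon 1: ATG Met / CGA Arg — nonsynonymous.
Codon 2: GAC Asp / GAT Asp — synonymous.
Codon 3: TTA Leu / CTT Leu — synonymous.
Codon 4: TCA Ser / GCC Ala — nonsynonymous.
Codon 5: TCA Ser / TCT Ser — synonymous.
Codon 6: TTG Leu / AGG Arg — nonsynonymous.
Codon 7: CGC Arg / CGC Arg — identical.
Codon 8: CAA Gln / CAG Gln — synonymous.
Nonsynonymous differences: 3 → different protein.

no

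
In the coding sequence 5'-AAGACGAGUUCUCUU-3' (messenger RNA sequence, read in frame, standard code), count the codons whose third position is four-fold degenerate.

Codon 1 AAG (Lys): third position 2-fold.
Codon 2 ACG (Thr): third position 4-fold.
Codon 3 AGU (Ser): third position 2-fold.
Codon 4 UCU (Ser): third position 4-fold.
Codon 5 CUU (Leu): third position 4-fold.
Four-fold degenerate third positions: 3.

3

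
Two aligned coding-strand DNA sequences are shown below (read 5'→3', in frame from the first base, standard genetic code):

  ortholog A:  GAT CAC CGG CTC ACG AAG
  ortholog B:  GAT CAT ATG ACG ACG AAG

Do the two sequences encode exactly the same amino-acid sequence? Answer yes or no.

no

Codon 1: GAT Asp / GAT Asp — identical.
Codon 2: CAC His / CAT His — synonymous.
Codon 3: CGG Arg / ATG Met — nonsynonymous.
Codon 4: CTC Leu / ACG Thr — nonsynonymous.
Codon 5: ACG Thr / ACG Thr — identical.
Codon 6: AAG Lys / AAG Lys — identical.
Nonsynonymous differences: 2 → different protein.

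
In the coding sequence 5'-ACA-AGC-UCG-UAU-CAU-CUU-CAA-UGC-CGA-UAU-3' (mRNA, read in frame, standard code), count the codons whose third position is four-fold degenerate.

Codon 1 ACA (Thr): third position 4-fold.
Codon 2 AGC (Ser): third position 2-fold.
Codon 3 UCG (Ser): third position 4-fold.
Codon 4 UAU (Tyr): third position 2-fold.
Codon 5 CAU (His): third position 2-fold.
Codon 6 CUU (Leu): third position 4-fold.
Codon 7 CAA (Gln): third position 2-fold.
Codon 8 UGC (Cys): third position 2-fold.
Codon 9 CGA (Arg): third position 4-fold.
Codon 10 UAU (Tyr): third position 2-fold.
Four-fold degenerate third positions: 4.

4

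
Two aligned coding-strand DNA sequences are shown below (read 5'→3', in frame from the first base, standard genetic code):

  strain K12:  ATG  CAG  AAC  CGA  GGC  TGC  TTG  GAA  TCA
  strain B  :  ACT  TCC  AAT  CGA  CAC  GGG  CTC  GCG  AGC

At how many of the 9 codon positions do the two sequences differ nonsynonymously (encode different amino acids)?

5

Codon 1: ATG Met / ACT Thr — nonsynonymous.
Codon 2: CAG Gln / TCC Ser — nonsynonymous.
Codon 3: AAC Asn / AAT Asn — synonymous.
Codon 4: CGA Arg / CGA Arg — identical.
Codon 5: GGC Gly / CAC His — nonsynonymous.
Codon 6: TGC Cys / GGG Gly — nonsynonymous.
Codon 7: TTG Leu / CTC Leu — synonymous.
Codon 8: GAA Glu / GCG Ala — nonsynonymous.
Codon 9: TCA Ser / AGC Ser — synonymous.
Nonsynonymous differences: 5.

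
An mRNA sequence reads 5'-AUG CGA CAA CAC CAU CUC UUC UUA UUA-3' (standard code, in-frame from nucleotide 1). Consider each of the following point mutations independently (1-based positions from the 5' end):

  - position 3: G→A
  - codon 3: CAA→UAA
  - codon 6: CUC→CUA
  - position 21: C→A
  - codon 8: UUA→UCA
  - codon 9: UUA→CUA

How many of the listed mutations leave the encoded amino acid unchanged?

Codon 1: AUG (Met) → AUA (Ile) — missense.
Codon 3: CAA (Gln) → UAA (Stop) — nonsense.
Codon 6: CUC (Leu) → CUA (Leu) — synonymous.
Codon 7: UUC (Phe) → UUA (Leu) — missense.
Codon 8: UUA (Leu) → UCA (Ser) — missense.
Codon 9: UUA (Leu) → CUA (Leu) — synonymous.
Synonymous: 2 of 6.

2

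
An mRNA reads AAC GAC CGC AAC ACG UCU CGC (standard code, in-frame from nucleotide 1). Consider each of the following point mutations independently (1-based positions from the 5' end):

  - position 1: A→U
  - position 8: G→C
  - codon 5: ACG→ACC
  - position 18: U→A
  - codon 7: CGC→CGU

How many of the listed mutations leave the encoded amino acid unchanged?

Codon 1: AAC (Asn) → UAC (Tyr) — missense.
Codon 3: CGC (Arg) → CCC (Pro) — missense.
Codon 5: ACG (Thr) → ACC (Thr) — synonymous.
Codon 6: UCU (Ser) → UCA (Ser) — synonymous.
Codon 7: CGC (Arg) → CGU (Arg) — synonymous.
Synonymous: 3 of 5.

3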